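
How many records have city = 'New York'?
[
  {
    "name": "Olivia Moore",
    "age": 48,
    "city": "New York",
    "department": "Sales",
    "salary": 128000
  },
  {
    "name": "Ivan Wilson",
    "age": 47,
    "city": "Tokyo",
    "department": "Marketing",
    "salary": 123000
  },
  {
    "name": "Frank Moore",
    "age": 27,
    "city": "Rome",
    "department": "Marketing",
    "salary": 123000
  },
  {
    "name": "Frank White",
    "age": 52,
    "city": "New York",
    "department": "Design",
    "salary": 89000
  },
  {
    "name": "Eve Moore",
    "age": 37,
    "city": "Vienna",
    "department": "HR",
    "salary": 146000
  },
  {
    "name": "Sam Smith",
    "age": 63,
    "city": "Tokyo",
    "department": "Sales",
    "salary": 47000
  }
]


Data: 6 records
Condition: city = 'New York'

Checking each record:
  Olivia Moore: New York MATCH
  Ivan Wilson: Tokyo
  Frank Moore: Rome
  Frank White: New York MATCH
  Eve Moore: Vienna
  Sam Smith: Tokyo

Count: 2

2


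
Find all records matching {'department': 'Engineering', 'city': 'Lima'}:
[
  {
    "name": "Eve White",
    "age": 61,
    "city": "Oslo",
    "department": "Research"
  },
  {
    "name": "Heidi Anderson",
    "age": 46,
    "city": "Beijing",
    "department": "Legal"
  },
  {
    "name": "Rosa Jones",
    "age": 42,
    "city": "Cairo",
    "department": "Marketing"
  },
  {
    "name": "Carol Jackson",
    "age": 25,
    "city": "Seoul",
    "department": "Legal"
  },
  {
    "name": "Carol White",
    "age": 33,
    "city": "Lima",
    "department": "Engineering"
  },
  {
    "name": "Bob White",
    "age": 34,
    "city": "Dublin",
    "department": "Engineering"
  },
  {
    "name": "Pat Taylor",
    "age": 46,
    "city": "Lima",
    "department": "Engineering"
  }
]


Search criteria: {'department': 'Engineering', 'city': 'Lima'}

Checking 7 records:
  Eve White: {department: Research, city: Oslo}
  Heidi Anderson: {department: Legal, city: Beijing}
  Rosa Jones: {department: Marketing, city: Cairo}
  Carol Jackson: {department: Legal, city: Seoul}
  Carol White: {department: Engineering, city: Lima} <-- MATCH
  Bob White: {department: Engineering, city: Dublin}
  Pat Taylor: {department: Engineering, city: Lima} <-- MATCH

Matches: ["Carol White", "Pat Taylor"]

["Carol White", "Pat Taylor"]


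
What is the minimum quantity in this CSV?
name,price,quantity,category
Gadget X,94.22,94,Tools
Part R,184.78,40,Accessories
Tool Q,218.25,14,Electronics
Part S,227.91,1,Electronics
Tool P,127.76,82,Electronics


Computing minimum quantity:
Values: [94, 40, 14, 1, 82]
Min = 1

1


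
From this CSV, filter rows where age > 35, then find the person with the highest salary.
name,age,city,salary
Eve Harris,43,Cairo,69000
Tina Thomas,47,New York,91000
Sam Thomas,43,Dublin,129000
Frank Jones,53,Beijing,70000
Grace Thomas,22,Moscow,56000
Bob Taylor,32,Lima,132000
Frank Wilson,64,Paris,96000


Filter: age > 35
Sort by: salary (descending)

Filtered records (5):
  Sam Thomas, age 43, salary $129000
  Frank Wilson, age 64, salary $96000
  Tina Thomas, age 47, salary $91000
  Frank Jones, age 53, salary $70000
  Eve Harris, age 43, salary $69000

Highest salary: Sam Thomas ($129000)

Sam Thomas


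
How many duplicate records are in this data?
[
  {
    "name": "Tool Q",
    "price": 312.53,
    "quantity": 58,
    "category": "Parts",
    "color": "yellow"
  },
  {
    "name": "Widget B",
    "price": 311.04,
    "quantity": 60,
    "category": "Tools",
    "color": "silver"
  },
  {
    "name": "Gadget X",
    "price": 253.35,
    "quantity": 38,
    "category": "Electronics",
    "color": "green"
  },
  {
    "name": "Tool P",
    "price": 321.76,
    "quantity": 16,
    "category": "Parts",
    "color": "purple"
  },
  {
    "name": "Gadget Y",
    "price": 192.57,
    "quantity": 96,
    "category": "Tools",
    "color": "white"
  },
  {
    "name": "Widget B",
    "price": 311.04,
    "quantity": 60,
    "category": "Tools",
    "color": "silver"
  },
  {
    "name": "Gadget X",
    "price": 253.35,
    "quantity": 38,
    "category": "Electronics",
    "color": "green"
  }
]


Checking 7 records for duplicates:

  Row 1: Tool Q ($312.53, qty 58)
  Row 2: Widget B ($311.04, qty 60)
  Row 3: Gadget X ($253.35, qty 38)
  Row 4: Tool P ($321.76, qty 16)
  Row 5: Gadget Y ($192.57, qty 96)
  Row 6: Widget B ($311.04, qty 60) <-- DUPLICATE
  Row 7: Gadget X ($253.35, qty 38) <-- DUPLICATE

Duplicates found: 2
Unique records: 5

2 duplicates, 5 unique


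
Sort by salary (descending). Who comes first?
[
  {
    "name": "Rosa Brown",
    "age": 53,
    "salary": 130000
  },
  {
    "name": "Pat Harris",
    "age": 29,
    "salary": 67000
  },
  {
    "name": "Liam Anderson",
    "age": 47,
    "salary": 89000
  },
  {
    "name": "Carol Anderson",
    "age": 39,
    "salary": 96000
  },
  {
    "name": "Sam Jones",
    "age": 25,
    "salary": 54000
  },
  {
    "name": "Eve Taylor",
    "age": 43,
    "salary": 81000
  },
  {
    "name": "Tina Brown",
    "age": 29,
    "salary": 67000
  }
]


Sort by: salary (descending)

Sorted order:
  1. Rosa Brown (salary = 130000)
  2. Carol Anderson (salary = 96000)
  3. Liam Anderson (salary = 89000)
  4. Eve Taylor (salary = 81000)
  5. Pat Harris (salary = 67000)
  6. Tina Brown (salary = 67000)
  7. Sam Jones (salary = 54000)

First: Rosa Brown

Rosa Brown


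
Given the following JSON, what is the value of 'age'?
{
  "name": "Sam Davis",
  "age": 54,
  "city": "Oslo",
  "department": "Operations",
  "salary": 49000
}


Looking up field 'age'
Value: 54

54


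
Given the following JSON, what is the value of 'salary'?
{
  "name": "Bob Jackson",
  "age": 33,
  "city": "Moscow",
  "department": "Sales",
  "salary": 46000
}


Looking up field 'salary'
Value: 46000

46000


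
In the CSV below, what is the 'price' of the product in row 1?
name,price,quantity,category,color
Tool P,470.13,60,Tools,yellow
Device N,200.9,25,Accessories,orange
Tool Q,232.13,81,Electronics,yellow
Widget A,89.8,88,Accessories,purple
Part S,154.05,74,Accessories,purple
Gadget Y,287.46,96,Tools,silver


Query: Row 1 ('Tool P'), column 'price'
Value: 470.13

470.13


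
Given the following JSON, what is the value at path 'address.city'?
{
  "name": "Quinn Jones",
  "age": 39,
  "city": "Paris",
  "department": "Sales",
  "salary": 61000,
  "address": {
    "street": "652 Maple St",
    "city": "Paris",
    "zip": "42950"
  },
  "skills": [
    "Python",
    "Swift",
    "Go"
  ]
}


Query: address.city
Path: address -> city
Value: Paris

Paris


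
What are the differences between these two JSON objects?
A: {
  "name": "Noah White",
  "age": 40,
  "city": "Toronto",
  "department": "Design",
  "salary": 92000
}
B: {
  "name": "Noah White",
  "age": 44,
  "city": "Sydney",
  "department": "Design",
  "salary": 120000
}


Comparing each field (in key order):
  name: same
  age: DIFFERENT
  city: DIFFERENT
  department: same
  salary: DIFFERENT
Differences:
  age: 40 -> 44
  city: Toronto -> Sydney
  salary: 92000 -> 120000

3 field(s) changed

3 changes: age, city, salary


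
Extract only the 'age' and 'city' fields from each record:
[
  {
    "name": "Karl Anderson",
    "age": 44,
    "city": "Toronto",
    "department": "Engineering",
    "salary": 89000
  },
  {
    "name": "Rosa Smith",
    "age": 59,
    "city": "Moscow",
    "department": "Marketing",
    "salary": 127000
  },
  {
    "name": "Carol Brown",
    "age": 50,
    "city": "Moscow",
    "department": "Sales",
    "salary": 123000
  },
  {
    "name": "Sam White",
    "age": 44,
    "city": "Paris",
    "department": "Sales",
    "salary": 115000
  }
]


Original: 4 records with fields: name, age, city, department, salary
Keep: ['age', 'city']
Drop: ['name', 'department', 'salary']
Result: 4 records, 2 fields each

[
  {
    "age": 44,
    "city": "Toronto"
  },
  {
    "age": 59,
    "city": "Moscow"
  },
  {
    "age": 50,
    "city": "Moscow"
  },
  {
    "age": 44,
    "city": "Paris"
  }
]


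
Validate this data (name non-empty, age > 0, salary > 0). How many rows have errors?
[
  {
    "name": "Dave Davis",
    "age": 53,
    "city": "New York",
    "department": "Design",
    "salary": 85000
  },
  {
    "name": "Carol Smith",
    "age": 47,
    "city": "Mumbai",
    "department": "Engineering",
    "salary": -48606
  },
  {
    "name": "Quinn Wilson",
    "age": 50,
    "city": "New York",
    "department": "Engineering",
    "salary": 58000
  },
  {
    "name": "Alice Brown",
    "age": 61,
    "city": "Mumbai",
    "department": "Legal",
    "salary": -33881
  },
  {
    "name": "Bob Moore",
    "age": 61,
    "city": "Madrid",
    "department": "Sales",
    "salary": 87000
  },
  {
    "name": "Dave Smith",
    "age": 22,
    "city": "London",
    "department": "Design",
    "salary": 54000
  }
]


Validating 6 records:
Rules: name non-empty, age > 0, salary > 0

  Row 1 (Dave Davis): OK
  Row 2 (Carol Smith): negative salary: -48606
  Row 3 (Quinn Wilson): OK
  Row 4 (Alice Brown): negative salary: -33881
  Row 5 (Bob Moore): OK
  Row 6 (Dave Smith): OK

Total errors: 2

2 errors


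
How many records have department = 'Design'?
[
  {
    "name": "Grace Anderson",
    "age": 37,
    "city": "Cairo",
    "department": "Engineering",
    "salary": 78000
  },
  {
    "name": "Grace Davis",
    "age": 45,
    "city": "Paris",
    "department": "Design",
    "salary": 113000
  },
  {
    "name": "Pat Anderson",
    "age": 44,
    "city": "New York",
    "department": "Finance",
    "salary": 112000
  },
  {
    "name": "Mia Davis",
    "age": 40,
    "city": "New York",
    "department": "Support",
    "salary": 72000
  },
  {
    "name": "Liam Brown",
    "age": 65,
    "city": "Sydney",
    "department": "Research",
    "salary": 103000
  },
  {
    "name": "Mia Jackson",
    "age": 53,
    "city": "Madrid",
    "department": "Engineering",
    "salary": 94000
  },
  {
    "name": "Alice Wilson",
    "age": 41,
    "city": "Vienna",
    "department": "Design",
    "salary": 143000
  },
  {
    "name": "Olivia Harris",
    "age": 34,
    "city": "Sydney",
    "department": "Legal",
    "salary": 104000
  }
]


Data: 8 records
Condition: department = 'Design'

Checking each record:
  Grace Anderson: Engineering
  Grace Davis: Design MATCH
  Pat Anderson: Finance
  Mia Davis: Support
  Liam Brown: Research
  Mia Jackson: Engineering
  Alice Wilson: Design MATCH
  Olivia Harris: Legal

Count: 2

2


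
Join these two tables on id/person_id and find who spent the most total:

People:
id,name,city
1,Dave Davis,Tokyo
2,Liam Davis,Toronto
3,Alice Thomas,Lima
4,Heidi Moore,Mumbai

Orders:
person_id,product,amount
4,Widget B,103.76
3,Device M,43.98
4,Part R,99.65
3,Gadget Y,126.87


Join on: people.id = orders.person_id

Joined rows:
  Heidi Moore (Mumbai) bought Widget B for $103.76
  Alice Thomas (Lima) bought Device M for $43.98
  Heidi Moore (Mumbai) bought Part R for $99.65
  Alice Thomas (Lima) bought Gadget Y for $126.87

Total per person:
  Heidi Moore: $203.41
  Alice Thomas: $170.85

Top spender: Heidi Moore ($203.41)

Heidi Moore ($203.41)


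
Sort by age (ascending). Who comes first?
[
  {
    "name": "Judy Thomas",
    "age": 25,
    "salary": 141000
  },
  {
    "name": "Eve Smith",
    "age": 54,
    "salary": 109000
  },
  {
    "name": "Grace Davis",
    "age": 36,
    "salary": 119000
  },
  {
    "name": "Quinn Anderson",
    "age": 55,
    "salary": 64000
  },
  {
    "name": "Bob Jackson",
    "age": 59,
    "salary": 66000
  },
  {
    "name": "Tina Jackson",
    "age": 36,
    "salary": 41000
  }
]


Sort by: age (ascending)

Sorted order:
  1. Judy Thomas (age = 25)
  2. Grace Davis (age = 36)
  3. Tina Jackson (age = 36)
  4. Eve Smith (age = 54)
  5. Quinn Anderson (age = 55)
  6. Bob Jackson (age = 59)

First: Judy Thomas

Judy Thomas


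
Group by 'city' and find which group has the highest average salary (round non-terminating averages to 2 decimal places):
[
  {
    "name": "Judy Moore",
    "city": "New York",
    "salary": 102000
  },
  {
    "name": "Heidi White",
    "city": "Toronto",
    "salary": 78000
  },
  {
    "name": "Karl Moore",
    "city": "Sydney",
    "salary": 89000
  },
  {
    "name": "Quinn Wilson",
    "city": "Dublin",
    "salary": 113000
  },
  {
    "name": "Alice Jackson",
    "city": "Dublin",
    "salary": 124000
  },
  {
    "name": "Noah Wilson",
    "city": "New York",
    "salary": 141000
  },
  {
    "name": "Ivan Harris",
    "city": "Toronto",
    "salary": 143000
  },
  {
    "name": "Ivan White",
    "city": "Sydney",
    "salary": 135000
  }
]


Group by: city

Groups:
  Dublin: 2 people, avg salary = 237000/2 = $118500
  New York: 2 people, avg salary = 243000/2 = $121500
  Sydney: 2 people, avg salary = 224000/2 = $112000
  Toronto: 2 people, avg salary = 221000/2 = $110500

Highest average salary: New York ($121500)

New York ($121500)


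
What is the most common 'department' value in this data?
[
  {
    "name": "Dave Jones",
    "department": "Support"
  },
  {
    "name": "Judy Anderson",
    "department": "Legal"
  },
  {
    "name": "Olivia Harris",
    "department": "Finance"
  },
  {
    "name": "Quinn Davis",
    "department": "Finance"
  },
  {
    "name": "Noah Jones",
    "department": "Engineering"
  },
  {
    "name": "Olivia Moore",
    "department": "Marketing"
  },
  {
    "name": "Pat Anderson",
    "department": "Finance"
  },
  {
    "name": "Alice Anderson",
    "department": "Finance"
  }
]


Counting 'department' values across 8 records:

  Finance: 4 ####
  Support: 1 #
  Legal: 1 #
  Engineering: 1 #
  Marketing: 1 #

Most common: Finance (4 times)

Finance (4 times)


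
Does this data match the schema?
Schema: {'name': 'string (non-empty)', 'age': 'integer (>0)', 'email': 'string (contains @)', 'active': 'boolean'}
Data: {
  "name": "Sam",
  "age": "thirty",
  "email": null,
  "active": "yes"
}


Validating each field against schema:
  name: OK (non-empty string)
  age: FAIL ("thirty" is not an integer)
  email: FAIL (null is not a string)
  active: FAIL ("yes" is not a boolean)

Result: INVALID (3 errors: age, email, active)

INVALID (3 errors: age, email, active)


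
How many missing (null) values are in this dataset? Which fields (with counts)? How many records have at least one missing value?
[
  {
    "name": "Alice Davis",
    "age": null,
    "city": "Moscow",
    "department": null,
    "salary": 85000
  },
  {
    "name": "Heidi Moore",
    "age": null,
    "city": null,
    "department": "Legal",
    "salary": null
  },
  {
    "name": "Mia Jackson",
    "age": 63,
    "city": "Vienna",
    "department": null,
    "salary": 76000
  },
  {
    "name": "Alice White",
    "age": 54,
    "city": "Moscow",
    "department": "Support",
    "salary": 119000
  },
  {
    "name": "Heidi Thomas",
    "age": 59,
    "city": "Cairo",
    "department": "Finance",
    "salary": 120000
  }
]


Checking for missing (null) values in 5 records:

  Alice Davis: age, department
  Heidi Moore: age, city, salary
  Mia Jackson: department
  Alice White: complete
  Heidi Thomas: complete

Per field:
  name: 0 missing
  age: 2 missing
  city: 1 missing
  department: 2 missing
  salary: 1 missing

Total missing values: 6
Records with any missing: 3

6 missing values (age: 2, city: 1, department: 2, salary: 1); 3 incomplete records


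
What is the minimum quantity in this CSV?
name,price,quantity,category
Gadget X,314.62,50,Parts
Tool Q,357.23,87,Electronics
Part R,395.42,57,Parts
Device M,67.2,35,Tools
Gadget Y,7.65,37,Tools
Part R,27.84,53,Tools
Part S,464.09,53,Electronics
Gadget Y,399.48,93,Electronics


Computing minimum quantity:
Values: [50, 87, 57, 35, 37, 53, 53, 93]
Min = 35

35


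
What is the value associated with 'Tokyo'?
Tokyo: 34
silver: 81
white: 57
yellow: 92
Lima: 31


Looking up key 'Tokyo'
Value: 34

34


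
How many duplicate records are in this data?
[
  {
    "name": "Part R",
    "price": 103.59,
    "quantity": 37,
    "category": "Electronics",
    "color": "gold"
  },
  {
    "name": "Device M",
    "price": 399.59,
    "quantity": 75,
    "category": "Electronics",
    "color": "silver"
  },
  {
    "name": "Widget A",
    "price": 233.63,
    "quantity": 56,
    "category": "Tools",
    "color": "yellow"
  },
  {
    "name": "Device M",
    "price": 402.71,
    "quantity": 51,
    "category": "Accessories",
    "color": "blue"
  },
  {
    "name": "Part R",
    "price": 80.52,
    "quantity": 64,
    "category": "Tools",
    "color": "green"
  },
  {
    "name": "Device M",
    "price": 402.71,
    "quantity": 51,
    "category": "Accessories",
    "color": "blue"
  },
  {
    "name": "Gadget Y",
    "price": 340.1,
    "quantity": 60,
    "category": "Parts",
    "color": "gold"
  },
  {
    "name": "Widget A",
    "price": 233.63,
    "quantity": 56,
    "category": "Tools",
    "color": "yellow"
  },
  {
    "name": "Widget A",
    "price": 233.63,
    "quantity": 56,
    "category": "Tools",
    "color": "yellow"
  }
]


Checking 9 records for duplicates:

  Row 1: Part R ($103.59, qty 37)
  Row 2: Device M ($399.59, qty 75)
  Row 3: Widget A ($233.63, qty 56)
  Row 4: Device M ($402.71, qty 51)
  Row 5: Part R ($80.52, qty 64)
  Row 6: Device M ($402.71, qty 51) <-- DUPLICATE
  Row 7: Gadget Y ($340.1, qty 60)
  Row 8: Widget A ($233.63, qty 56) <-- DUPLICATE
  Row 9: Widget A ($233.63, qty 56) <-- DUPLICATE

Duplicates found: 3
Unique records: 6

3 duplicates, 6 unique


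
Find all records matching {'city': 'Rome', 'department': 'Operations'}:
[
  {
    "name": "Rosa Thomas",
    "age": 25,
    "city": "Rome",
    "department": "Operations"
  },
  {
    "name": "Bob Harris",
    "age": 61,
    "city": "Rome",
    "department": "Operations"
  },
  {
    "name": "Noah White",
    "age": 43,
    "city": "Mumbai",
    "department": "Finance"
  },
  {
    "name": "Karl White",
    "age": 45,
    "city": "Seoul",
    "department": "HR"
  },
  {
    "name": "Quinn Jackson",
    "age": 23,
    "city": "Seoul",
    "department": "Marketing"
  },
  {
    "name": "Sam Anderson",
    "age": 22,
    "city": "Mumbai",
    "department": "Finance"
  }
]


Search criteria: {'city': 'Rome', 'department': 'Operations'}

Checking 6 records:
  Rosa Thomas: {city: Rome, department: Operations} <-- MATCH
  Bob Harris: {city: Rome, department: Operations} <-- MATCH
  Noah White: {city: Mumbai, department: Finance}
  Karl White: {city: Seoul, department: HR}
  Quinn Jackson: {city: Seoul, department: Marketing}
  Sam Anderson: {city: Mumbai, department: Finance}

Matches: ["Rosa Thomas", "Bob Harris"]

["Rosa Thomas", "Bob Harris"]


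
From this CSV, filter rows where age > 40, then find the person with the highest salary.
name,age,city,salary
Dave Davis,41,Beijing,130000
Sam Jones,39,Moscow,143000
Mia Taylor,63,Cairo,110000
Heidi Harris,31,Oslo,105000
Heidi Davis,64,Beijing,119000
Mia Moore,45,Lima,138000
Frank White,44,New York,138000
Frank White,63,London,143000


Filter: age > 40
Sort by: salary (descending)

Filtered records (6):
  Frank White, age 63, salary $143000
  Mia Moore, age 45, salary $138000
  Frank White, age 44, salary $138000
  Dave Davis, age 41, salary $130000
  Heidi Davis, age 64, salary $119000
  Mia Taylor, age 63, salary $110000

Highest salary: Frank White ($143000)

Frank White


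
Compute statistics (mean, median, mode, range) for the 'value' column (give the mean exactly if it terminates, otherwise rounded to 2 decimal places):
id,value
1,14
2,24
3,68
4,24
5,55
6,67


Data: [14, 24, 68, 24, 55, 67]
Count: 6
Sum: 252
Mean: 252/6 = 42
Sorted: [14, 24, 24, 55, 67, 68]
Median: 39.5
Mode: 24 (2 times)
Range: 68 - 14 = 54
Min: 14, Max: 68

mean=42, median=39.5, mode=24, range=54


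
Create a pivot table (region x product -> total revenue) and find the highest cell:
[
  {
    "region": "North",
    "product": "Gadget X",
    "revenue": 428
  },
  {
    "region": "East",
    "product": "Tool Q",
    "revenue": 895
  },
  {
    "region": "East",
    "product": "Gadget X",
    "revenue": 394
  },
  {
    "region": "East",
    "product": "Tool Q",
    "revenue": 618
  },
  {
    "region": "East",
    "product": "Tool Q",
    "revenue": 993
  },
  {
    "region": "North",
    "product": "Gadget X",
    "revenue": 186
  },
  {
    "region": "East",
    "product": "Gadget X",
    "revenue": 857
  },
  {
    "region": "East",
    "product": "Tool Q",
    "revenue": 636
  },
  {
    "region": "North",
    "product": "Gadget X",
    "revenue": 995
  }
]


Pivot: region (rows) x product (columns) -> total revenue

     Gadget X      Tool Q      
East          1251          3142  
North         1609             0  

Highest: East / Tool Q = $3142

East / Tool Q = $3142


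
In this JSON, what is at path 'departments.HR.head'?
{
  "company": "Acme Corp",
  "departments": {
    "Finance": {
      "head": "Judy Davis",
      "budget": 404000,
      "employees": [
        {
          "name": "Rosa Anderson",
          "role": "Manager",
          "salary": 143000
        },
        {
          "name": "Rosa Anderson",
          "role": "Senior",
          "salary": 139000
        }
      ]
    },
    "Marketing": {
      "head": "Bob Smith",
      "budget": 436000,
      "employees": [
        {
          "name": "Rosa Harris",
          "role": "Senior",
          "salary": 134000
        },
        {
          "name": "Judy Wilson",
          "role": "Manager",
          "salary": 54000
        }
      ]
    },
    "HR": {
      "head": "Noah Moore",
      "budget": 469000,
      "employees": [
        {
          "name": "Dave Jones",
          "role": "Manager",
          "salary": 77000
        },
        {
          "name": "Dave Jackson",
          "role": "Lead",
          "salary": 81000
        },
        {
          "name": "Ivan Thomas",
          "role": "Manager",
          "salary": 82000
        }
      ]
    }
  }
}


Path: departments.HR.head

Navigate:
  -> departments
  -> HR
  -> head = 'Noah Moore'

Noah Moore


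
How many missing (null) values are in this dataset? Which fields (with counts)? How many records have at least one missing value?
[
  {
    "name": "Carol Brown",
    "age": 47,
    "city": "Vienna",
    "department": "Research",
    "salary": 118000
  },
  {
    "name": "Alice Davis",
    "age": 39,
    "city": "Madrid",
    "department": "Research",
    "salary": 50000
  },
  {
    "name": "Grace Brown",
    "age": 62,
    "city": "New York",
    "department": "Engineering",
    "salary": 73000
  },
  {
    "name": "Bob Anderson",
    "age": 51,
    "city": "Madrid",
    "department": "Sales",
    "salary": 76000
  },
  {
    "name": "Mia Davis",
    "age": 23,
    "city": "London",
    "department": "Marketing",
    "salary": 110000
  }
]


Checking for missing (null) values in 5 records:

  Carol Brown: complete
  Alice Davis: complete
  Grace Brown: complete
  Bob Anderson: complete
  Mia Davis: complete

Per field:
  name: 0 missing
  age: 0 missing
  city: 0 missing
  department: 0 missing
  salary: 0 missing

Total missing values: 0
Records with any missing: 0

0 missing values (none); 0 incomplete records


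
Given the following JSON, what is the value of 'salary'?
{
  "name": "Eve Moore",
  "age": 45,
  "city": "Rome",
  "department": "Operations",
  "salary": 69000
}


Looking up field 'salary'
Value: 69000

69000


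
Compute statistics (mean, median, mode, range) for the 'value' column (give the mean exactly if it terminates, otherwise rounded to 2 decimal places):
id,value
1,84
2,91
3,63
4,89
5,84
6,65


Data: [84, 91, 63, 89, 84, 65]
Count: 6
Sum: 476
Mean: 476/6 ≈ 79.33 (rounded to 2 decimal places)
Sorted: [63, 65, 84, 84, 89, 91]
Median: 84.0
Mode: 84 (2 times)
Range: 91 - 63 = 28
Min: 63, Max: 91

mean≈79.33, median=84.0, mode=84, range=28


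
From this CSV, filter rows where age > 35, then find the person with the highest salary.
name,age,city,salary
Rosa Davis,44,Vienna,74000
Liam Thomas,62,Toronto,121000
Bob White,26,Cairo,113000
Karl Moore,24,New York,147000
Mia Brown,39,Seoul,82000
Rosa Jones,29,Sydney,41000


Filter: age > 35
Sort by: salary (descending)

Filtered records (3):
  Liam Thomas, age 62, salary $121000
  Mia Brown, age 39, salary $82000
  Rosa Davis, age 44, salary $74000

Highest salary: Liam Thomas ($121000)

Liam Thomas


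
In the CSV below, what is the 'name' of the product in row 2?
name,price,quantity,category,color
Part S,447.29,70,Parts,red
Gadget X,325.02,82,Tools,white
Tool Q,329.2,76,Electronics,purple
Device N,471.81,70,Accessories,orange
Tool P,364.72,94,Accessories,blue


Query: Row 2 ('Gadget X'), column 'name'
Value: Gadget X

Gadget X


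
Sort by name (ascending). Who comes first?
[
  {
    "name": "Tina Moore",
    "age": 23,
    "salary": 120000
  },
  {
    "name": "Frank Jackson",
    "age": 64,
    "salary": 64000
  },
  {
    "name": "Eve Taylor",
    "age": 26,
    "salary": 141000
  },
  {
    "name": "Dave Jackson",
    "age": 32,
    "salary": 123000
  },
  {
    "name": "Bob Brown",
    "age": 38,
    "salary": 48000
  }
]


Sort by: name (ascending)

Sorted order:
  1. Bob Brown (name = Bob Brown)
  2. Dave Jackson (name = Dave Jackson)
  3. Eve Taylor (name = Eve Taylor)
  4. Frank Jackson (name = Frank Jackson)
  5. Tina Moore (name = Tina Moore)

First: Bob Brown

Bob Brown


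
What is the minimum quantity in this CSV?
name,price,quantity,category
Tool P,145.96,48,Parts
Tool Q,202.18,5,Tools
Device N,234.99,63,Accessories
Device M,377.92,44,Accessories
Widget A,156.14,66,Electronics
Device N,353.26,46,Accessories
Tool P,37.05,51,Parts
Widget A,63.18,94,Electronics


Computing minimum quantity:
Values: [48, 5, 63, 44, 66, 46, 51, 94]
Min = 5

5


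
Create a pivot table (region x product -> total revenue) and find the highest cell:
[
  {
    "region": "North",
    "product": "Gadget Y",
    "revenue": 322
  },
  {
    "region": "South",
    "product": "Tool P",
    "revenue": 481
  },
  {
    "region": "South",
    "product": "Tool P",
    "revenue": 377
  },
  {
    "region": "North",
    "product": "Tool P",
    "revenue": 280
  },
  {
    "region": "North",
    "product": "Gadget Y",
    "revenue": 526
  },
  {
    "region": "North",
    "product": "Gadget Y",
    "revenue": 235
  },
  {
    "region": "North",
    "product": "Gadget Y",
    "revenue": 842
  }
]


Pivot: region (rows) x product (columns) -> total revenue

     Gadget Y      Tool P      
North         1925           280  
South            0           858  

Highest: North / Gadget Y = $1925

North / Gadget Y = $1925


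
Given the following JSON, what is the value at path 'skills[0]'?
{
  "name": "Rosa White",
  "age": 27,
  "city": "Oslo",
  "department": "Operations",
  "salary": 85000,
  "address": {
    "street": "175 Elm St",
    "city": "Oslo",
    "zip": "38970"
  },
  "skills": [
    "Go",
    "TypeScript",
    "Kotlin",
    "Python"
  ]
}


Query: skills[0]
Path: skills -> first element
Value: Go

Go


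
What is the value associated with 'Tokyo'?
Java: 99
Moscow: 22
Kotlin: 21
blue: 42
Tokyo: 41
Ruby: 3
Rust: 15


Looking up key 'Tokyo'
Value: 41

41


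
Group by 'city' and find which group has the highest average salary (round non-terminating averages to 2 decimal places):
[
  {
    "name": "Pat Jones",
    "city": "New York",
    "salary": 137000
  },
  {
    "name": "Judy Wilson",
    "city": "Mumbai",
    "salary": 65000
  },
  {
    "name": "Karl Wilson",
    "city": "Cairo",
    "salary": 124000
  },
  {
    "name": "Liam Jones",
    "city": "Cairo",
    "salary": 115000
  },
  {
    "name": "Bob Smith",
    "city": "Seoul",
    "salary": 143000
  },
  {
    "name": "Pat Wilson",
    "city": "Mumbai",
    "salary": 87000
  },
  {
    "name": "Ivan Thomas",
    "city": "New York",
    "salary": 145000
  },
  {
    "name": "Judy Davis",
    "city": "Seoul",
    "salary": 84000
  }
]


Group by: city

Groups:
  Cairo: 2 people, avg salary = 239000/2 = $119500
  Mumbai: 2 people, avg salary = 152000/2 = $76000
  New York: 2 people, avg salary = 282000/2 = $141000
  Seoul: 2 people, avg salary = 227000/2 = $113500

Highest average salary: New York ($141000)

New York ($141000)


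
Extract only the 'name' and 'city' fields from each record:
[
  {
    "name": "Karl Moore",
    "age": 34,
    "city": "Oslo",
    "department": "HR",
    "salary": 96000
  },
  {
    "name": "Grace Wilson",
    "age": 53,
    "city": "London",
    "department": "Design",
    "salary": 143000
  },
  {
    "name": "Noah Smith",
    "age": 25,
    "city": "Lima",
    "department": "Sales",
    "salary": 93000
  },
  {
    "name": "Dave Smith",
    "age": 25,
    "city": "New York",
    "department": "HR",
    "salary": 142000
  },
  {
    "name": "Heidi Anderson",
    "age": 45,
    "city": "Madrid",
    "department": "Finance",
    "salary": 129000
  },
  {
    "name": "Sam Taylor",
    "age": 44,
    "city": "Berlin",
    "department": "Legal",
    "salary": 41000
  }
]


Original: 6 records with fields: name, age, city, department, salary
Keep: ['name', 'city']
Drop: ['age', 'department', 'salary']
Result: 6 records, 2 fields each

[
  {
    "name": "Karl Moore",
    "city": "Oslo"
  },
  {
    "name": "Grace Wilson",
    "city": "London"
  },
  {
    "name": "Noah Smith",
    "city": "Lima"
  },
  {
    "name": "Dave Smith",
    "city": "New York"
  },
  {
    "name": "Heidi Anderson",
    "city": "Madrid"
  },
  {
    "name": "Sam Taylor",
    "city": "Berlin"
  }
]


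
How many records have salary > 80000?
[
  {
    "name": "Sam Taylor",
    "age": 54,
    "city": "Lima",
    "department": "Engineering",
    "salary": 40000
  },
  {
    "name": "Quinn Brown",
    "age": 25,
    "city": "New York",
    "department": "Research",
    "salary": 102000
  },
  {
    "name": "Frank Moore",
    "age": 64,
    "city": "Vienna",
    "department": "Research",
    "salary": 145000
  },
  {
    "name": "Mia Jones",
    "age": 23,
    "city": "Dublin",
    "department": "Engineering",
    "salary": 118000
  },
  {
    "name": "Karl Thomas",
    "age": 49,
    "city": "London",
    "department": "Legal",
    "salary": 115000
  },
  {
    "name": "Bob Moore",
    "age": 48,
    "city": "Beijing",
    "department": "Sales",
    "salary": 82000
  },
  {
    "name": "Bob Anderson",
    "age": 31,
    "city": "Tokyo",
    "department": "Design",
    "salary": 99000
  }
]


Data: 7 records
Condition: salary > 80000

Checking each record:
  Sam Taylor: 40000
  Quinn Brown: 102000 MATCH
  Frank Moore: 145000 MATCH
  Mia Jones: 118000 MATCH
  Karl Thomas: 115000 MATCH
  Bob Moore: 82000 MATCH
  Bob Anderson: 99000 MATCH

Count: 6

6


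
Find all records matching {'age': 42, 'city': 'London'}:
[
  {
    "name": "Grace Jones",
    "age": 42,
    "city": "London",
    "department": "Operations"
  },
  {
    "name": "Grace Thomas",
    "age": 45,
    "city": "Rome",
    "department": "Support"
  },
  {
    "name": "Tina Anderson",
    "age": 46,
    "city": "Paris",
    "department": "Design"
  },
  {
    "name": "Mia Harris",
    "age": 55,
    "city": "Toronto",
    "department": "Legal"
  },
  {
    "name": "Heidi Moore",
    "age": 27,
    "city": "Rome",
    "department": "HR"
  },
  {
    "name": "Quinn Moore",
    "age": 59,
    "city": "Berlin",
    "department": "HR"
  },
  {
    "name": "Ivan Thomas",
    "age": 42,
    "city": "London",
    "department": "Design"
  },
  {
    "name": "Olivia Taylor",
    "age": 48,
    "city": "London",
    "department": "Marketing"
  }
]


Search criteria: {'age': 42, 'city': 'London'}

Checking 8 records:
  Grace Jones: {age: 42, city: London} <-- MATCH
  Grace Thomas: {age: 45, city: Rome}
  Tina Anderson: {age: 46, city: Paris}
  Mia Harris: {age: 55, city: Toronto}
  Heidi Moore: {age: 27, city: Rome}
  Quinn Moore: {age: 59, city: Berlin}
  Ivan Thomas: {age: 42, city: London} <-- MATCH
  Olivia Taylor: {age: 48, city: London}

Matches: ["Grace Jones", "Ivan Thomas"]

["Grace Jones", "Ivan Thomas"]


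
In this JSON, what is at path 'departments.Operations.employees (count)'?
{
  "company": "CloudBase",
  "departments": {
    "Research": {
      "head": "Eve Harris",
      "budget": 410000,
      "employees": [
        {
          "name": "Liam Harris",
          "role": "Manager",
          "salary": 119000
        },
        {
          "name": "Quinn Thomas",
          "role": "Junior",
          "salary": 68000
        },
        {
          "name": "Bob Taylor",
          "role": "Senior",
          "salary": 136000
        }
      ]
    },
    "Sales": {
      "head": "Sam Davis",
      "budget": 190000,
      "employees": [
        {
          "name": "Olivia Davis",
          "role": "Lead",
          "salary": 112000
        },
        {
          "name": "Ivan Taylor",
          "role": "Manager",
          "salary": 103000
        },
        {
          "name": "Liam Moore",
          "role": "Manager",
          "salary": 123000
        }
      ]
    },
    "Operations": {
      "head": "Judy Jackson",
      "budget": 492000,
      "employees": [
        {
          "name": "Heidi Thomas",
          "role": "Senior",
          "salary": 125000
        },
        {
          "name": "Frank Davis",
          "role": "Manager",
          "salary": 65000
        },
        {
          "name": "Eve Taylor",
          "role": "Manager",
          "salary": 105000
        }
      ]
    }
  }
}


Path: departments.Operations.employees (count)

Navigate:
  -> departments
  -> Operations
  -> employees (array, length 3)

3


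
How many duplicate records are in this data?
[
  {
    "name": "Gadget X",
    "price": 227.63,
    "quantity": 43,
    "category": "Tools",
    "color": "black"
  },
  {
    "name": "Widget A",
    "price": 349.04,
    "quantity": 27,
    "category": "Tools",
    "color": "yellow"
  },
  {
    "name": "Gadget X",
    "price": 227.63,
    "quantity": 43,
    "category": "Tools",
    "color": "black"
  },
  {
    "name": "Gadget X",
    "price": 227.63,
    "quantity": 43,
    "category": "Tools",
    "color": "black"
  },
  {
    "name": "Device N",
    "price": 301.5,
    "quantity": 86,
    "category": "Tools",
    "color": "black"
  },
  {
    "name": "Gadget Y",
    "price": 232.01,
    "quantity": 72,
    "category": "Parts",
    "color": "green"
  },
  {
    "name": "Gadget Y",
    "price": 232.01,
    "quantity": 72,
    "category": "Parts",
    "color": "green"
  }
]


Checking 7 records for duplicates:

  Row 1: Gadget X ($227.63, qty 43)
  Row 2: Widget A ($349.04, qty 27)
  Row 3: Gadget X ($227.63, qty 43) <-- DUPLICATE
  Row 4: Gadget X ($227.63, qty 43) <-- DUPLICATE
  Row 5: Device N ($301.5, qty 86)
  Row 6: Gadget Y ($232.01, qty 72)
  Row 7: Gadget Y ($232.01, qty 72) <-- DUPLICATE

Duplicates found: 3
Unique records: 4

3 duplicates, 4 unique


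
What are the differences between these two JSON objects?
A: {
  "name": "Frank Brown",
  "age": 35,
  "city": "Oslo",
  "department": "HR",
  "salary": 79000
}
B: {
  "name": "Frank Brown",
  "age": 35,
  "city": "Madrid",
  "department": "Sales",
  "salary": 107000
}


Comparing each field (in key order):
  name: same
  age: same
  city: DIFFERENT
  department: DIFFERENT
  salary: DIFFERENT
Differences:
  city: Oslo -> Madrid
  department: HR -> Sales
  salary: 79000 -> 107000

3 field(s) changed

3 changes: city, department, salary


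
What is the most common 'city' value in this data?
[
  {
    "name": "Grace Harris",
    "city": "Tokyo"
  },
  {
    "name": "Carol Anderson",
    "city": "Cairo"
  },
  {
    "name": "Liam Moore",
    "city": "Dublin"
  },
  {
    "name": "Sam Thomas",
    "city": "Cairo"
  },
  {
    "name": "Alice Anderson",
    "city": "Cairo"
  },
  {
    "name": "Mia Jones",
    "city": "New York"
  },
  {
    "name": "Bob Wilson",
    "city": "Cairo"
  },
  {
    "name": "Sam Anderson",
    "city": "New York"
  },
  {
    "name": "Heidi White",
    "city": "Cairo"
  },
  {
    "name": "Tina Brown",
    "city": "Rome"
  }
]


Counting 'city' values across 10 records:

  Cairo: 5 #####
  New York: 2 ##
  Tokyo: 1 #
  Dublin: 1 #
  Rome: 1 #

Most common: Cairo (5 times)

Cairo (5 times)


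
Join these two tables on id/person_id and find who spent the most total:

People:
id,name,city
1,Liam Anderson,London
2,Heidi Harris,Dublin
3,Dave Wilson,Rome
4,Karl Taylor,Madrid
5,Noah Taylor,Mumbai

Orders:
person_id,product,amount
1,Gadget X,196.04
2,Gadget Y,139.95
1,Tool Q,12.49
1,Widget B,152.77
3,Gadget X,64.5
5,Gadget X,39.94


Join on: people.id = orders.person_id

Joined rows:
  Liam Anderson (London) bought Gadget X for $196.04
  Heidi Harris (Dublin) bought Gadget Y for $139.95
  Liam Anderson (London) bought Tool Q for $12.49
  Liam Anderson (London) bought Widget B for $152.77
  Dave Wilson (Rome) bought Gadget X for $64.5
  Noah Taylor (Mumbai) bought Gadget X for $39.94

Total per person:
  Liam Anderson: $361.30
  Heidi Harris: $139.95
  Dave Wilson: $64.50
  Noah Taylor: $39.94

Top spender: Liam Anderson ($361.30)

Liam Anderson ($361.30)


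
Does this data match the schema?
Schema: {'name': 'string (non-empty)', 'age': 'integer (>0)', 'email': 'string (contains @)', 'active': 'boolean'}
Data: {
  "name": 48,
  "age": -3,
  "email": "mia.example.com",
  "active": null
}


Validating each field against schema:
  name: FAIL (48 is not a string)
  age: FAIL (-3 is not > 0)
  email: FAIL ("mia.example.com" does not contain @)
  active: FAIL (null is not a boolean)

Result: INVALID (4 errors: name, age, email, active)

INVALID (4 errors: name, age, email, active)


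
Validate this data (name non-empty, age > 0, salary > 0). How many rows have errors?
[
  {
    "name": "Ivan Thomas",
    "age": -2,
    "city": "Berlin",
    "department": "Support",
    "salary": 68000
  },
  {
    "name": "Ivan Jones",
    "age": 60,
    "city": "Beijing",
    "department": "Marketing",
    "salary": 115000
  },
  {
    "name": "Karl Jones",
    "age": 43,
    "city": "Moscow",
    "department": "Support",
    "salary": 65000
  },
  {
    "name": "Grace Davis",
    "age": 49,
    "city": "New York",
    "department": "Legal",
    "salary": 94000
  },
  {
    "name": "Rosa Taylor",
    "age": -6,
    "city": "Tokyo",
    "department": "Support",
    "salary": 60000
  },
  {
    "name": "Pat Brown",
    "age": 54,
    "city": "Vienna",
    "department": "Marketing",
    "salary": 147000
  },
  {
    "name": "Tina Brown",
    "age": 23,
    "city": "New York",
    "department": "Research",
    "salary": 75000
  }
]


Validating 7 records:
Rules: name non-empty, age > 0, salary > 0

  Row 1 (Ivan Thomas): negative age: -2
  Row 2 (Ivan Jones): OK
  Row 3 (Karl Jones): OK
  Row 4 (Grace Davis): OK
  Row 5 (Rosa Taylor): negative age: -6
  Row 6 (Pat Brown): OK
  Row 7 (Tina Brown): OK

Total errors: 2

2 errors


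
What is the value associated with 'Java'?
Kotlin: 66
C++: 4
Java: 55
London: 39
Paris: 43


Looking up key 'Java'
Value: 55

55


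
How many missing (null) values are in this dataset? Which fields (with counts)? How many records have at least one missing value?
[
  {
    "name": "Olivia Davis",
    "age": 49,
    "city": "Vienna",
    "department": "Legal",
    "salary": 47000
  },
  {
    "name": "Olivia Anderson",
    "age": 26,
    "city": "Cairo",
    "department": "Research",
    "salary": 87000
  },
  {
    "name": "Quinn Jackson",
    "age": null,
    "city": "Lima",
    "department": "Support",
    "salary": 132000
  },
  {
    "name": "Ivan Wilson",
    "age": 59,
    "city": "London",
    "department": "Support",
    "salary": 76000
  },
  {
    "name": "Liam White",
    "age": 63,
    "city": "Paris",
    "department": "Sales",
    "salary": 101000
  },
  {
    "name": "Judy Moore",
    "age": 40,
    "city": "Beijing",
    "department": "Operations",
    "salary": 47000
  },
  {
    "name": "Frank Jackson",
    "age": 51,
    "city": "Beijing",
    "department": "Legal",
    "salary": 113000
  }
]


Checking for missing (null) values in 7 records:

  Olivia Davis: complete
  Olivia Anderson: complete
  Quinn Jackson: age
  Ivan Wilson: complete
  Liam White: complete
  Judy Moore: complete
  Frank Jackson: complete

Per field:
  name: 0 missing
  age: 1 missing
  city: 0 missing
  department: 0 missing
  salary: 0 missing

Total missing values: 1
Records with any missing: 1

1 missing values (age: 1); 1 incomplete records
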